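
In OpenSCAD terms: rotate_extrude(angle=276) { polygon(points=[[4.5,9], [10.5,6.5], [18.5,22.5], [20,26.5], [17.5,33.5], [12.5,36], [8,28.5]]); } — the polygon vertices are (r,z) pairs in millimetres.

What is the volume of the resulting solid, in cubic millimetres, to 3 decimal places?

Profile (r,z), 7 vertices: (4.5,9) (10.5,6.5) (18.5,22.5) (20,26.5) (17.5,33.5) (12.5,36) (8,28.5)
edge 0: (4.5,9)→(10.5,6.5)  cross = 4.5·6.5 − 10.5·9 = -65.2500; (r_i+r_j)·cross = 15·-65.2500 = -978.7500
edge 1: (10.5,6.5)→(18.5,22.5)  cross = 10.5·22.5 − 18.5·6.5 = 116.0000; (r_i+r_j)·cross = 29·116.0000 = 3364.0000
edge 2: (18.5,22.5)→(20,26.5)  cross = 18.5·26.5 − 20·22.5 = 40.2500; (r_i+r_j)·cross = 38.5·40.2500 = 1549.6250
edge 3: (20,26.5)→(17.5,33.5)  cross = 20·33.5 − 17.5·26.5 = 206.2500; (r_i+r_j)·cross = 37.5·206.2500 = 7734.3750
edge 4: (17.5,33.5)→(12.5,36)  cross = 17.5·36 − 12.5·33.5 = 211.2500; (r_i+r_j)·cross = 30·211.2500 = 6337.5000
edge 5: (12.5,36)→(8,28.5)  cross = 12.5·28.5 − 8·36 = 68.2500; (r_i+r_j)·cross = 20.5·68.2500 = 1399.1250
edge 6: (8,28.5)→(4.5,9)  cross = 8·9 − 4.5·28.5 = -56.2500; (r_i+r_j)·cross = 12.5·-56.2500 = -703.1250
Σcross = 520.5000 → A = |Σcross|/2 = 260.2500 mm²
Σ(r_i+r_j)·cross = 18702.7500 → first moment M = |Σ|/6 = 3117.1250
R_c = M/A = 3117.1250/260.2500 = 11.9774 mm
θ = 276° = 4.817109 rad
V = θ·R_c·A = 4.817109·11.9774·260.2500 = 15015.530 mm³

Volume = 15015.530 mm³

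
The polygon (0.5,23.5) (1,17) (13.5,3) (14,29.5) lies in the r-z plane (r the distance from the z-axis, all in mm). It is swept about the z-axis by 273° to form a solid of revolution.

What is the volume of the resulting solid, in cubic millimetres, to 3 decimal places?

Profile (r,z), 4 vertices: (0.5,23.5) (1,17) (13.5,3) (14,29.5)
edge 0: (0.5,23.5)→(1,17)  cross = 0.5·17 − 1·23.5 = -15.0000; (r_i+r_j)·cross = 1.5·-15.0000 = -22.5000
edge 1: (1,17)→(13.5,3)  cross = 1·3 − 13.5·17 = -226.5000; (r_i+r_j)·cross = 14.5·-226.5000 = -3284.2500
edge 2: (13.5,3)→(14,29.5)  cross = 13.5·29.5 − 14·3 = 356.2500; (r_i+r_j)·cross = 27.5·356.2500 = 9796.8750
edge 3: (14,29.5)→(0.5,23.5)  cross = 14·23.5 − 0.5·29.5 = 314.2500; (r_i+r_j)·cross = 14.5·314.2500 = 4556.6250
Σcross = 429.0000 → A = |Σcross|/2 = 214.5000 mm²
Σ(r_i+r_j)·cross = 11046.7500 → first moment M = |Σ|/6 = 1841.1250
R_c = M/A = 1841.1250/214.5000 = 8.5833 mm
θ = 273° = 4.764749 rad
V = θ·R_c·A = 4.764749·8.5833·214.5000 = 8772.498 mm³

Volume = 8772.498 mm³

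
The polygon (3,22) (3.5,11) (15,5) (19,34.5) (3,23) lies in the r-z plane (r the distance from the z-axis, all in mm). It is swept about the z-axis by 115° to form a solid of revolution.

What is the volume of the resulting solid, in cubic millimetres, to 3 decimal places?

Volume = 6245.264 mm³

Profile (r,z), 5 vertices: (3,22) (3.5,11) (15,5) (19,34.5) (3,23)
edge 0: (3,22)→(3.5,11)  cross = 3·11 − 3.5·22 = -44.0000; (r_i+r_j)·cross = 6.5·-44.0000 = -286.0000
edge 1: (3.5,11)→(15,5)  cross = 3.5·5 − 15·11 = -147.5000; (r_i+r_j)·cross = 18.5·-147.5000 = -2728.7500
edge 2: (15,5)→(19,34.5)  cross = 15·34.5 − 19·5 = 422.5000; (r_i+r_j)·cross = 34·422.5000 = 14365.0000
edge 3: (19,34.5)→(3,23)  cross = 19·23 − 3·34.5 = 333.5000; (r_i+r_j)·cross = 22·333.5000 = 7337.0000
edge 4: (3,23)→(3,22)  cross = 3·22 − 3·23 = -3.0000; (r_i+r_j)·cross = 6·-3.0000 = -18.0000
Σcross = 561.5000 → A = |Σcross|/2 = 280.7500 mm²
Σ(r_i+r_j)·cross = 18669.2500 → first moment M = |Σ|/6 = 3111.5417
R_c = M/A = 3111.5417/280.7500 = 11.0830 mm
θ = 115° = 2.007129 rad
V = θ·R_c·A = 2.007129·11.0830·280.7500 = 6245.264 mm³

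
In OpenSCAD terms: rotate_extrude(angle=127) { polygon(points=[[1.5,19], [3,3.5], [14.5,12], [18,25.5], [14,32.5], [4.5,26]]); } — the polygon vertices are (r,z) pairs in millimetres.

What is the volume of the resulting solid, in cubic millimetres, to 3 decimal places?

Volume = 5951.208 mm³

Profile (r,z), 6 vertices: (1.5,19) (3,3.5) (14.5,12) (18,25.5) (14,32.5) (4.5,26)
edge 0: (1.5,19)→(3,3.5)  cross = 1.5·3.5 − 3·19 = -51.7500; (r_i+r_j)·cross = 4.5·-51.7500 = -232.8750
edge 1: (3,3.5)→(14.5,12)  cross = 3·12 − 14.5·3.5 = -14.7500; (r_i+r_j)·cross = 17.5·-14.7500 = -258.1250
edge 2: (14.5,12)→(18,25.5)  cross = 14.5·25.5 − 18·12 = 153.7500; (r_i+r_j)·cross = 32.5·153.7500 = 4996.8750
edge 3: (18,25.5)→(14,32.5)  cross = 18·32.5 − 14·25.5 = 228.0000; (r_i+r_j)·cross = 32·228.0000 = 7296.0000
edge 4: (14,32.5)→(4.5,26)  cross = 14·26 − 4.5·32.5 = 217.7500; (r_i+r_j)·cross = 18.5·217.7500 = 4028.3750
edge 5: (4.5,26)→(1.5,19)  cross = 4.5·19 − 1.5·26 = 46.5000; (r_i+r_j)·cross = 6·46.5000 = 279.0000
Σcross = 579.5000 → A = |Σcross|/2 = 289.7500 mm²
Σ(r_i+r_j)·cross = 16109.2500 → first moment M = |Σ|/6 = 2684.8750
R_c = M/A = 2684.8750/289.7500 = 9.2662 mm
θ = 127° = 2.216568 rad
V = θ·R_c·A = 2.216568·9.2662·289.7500 = 5951.208 mm³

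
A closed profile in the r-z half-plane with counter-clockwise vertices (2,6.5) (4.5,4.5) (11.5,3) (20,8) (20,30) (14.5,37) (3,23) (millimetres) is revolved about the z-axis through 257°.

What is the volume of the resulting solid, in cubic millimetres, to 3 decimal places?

Profile (r,z), 7 vertices: (2,6.5) (4.5,4.5) (11.5,3) (20,8) (20,30) (14.5,37) (3,23)
edge 0: (2,6.5)→(4.5,4.5)  cross = 2·4.5 − 4.5·6.5 = -20.2500; (r_i+r_j)·cross = 6.5·-20.2500 = -131.6250
edge 1: (4.5,4.5)→(11.5,3)  cross = 4.5·3 − 11.5·4.5 = -38.2500; (r_i+r_j)·cross = 16·-38.2500 = -612.0000
edge 2: (11.5,3)→(20,8)  cross = 11.5·8 − 20·3 = 32.0000; (r_i+r_j)·cross = 31.5·32.0000 = 1008.0000
edge 3: (20,8)→(20,30)  cross = 20·30 − 20·8 = 440.0000; (r_i+r_j)·cross = 40·440.0000 = 17600.0000
edge 4: (20,30)→(14.5,37)  cross = 20·37 − 14.5·30 = 305.0000; (r_i+r_j)·cross = 34.5·305.0000 = 10522.5000
edge 5: (14.5,37)→(3,23)  cross = 14.5·23 − 3·37 = 222.5000; (r_i+r_j)·cross = 17.5·222.5000 = 3893.7500
edge 6: (3,23)→(2,6.5)  cross = 3·6.5 − 2·23 = -26.5000; (r_i+r_j)·cross = 5·-26.5000 = -132.5000
Σcross = 914.5000 → A = |Σcross|/2 = 457.2500 mm²
Σ(r_i+r_j)·cross = 32148.1250 → first moment M = |Σ|/6 = 5358.0208
R_c = M/A = 5358.0208/457.2500 = 11.7179 mm
θ = 257° = 4.485496 rad
V = θ·R_c·A = 4.485496·11.7179·457.2500 = 24033.382 mm³

Volume = 24033.382 mm³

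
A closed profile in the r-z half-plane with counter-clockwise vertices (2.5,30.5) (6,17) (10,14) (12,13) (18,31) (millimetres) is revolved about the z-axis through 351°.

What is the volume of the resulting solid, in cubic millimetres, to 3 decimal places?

Profile (r,z), 5 vertices: (2.5,30.5) (6,17) (10,14) (12,13) (18,31)
edge 0: (2.5,30.5)→(6,17)  cross = 2.5·17 − 6·30.5 = -140.5000; (r_i+r_j)·cross = 8.5·-140.5000 = -1194.2500
edge 1: (6,17)→(10,14)  cross = 6·14 − 10·17 = -86.0000; (r_i+r_j)·cross = 16·-86.0000 = -1376.0000
edge 2: (10,14)→(12,13)  cross = 10·13 − 12·14 = -38.0000; (r_i+r_j)·cross = 22·-38.0000 = -836.0000
edge 3: (12,13)→(18,31)  cross = 12·31 − 18·13 = 138.0000; (r_i+r_j)·cross = 30·138.0000 = 4140.0000
edge 4: (18,31)→(2.5,30.5)  cross = 18·30.5 − 2.5·31 = 471.5000; (r_i+r_j)·cross = 20.5·471.5000 = 9665.7500
Σcross = 345.0000 → A = |Σcross|/2 = 172.5000 mm²
Σ(r_i+r_j)·cross = 10399.5000 → first moment M = |Σ|/6 = 1733.2500
R_c = M/A = 1733.2500/172.5000 = 10.0478 mm
θ = 351° = 6.126106 rad
V = θ·R_c·A = 6.126106·10.0478·172.5000 = 10618.073 mm³

Volume = 10618.073 mm³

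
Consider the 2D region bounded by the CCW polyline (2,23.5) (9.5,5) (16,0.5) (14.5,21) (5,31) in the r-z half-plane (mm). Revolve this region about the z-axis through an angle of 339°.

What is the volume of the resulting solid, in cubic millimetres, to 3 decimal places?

Profile (r,z), 5 vertices: (2,23.5) (9.5,5) (16,0.5) (14.5,21) (5,31)
edge 0: (2,23.5)→(9.5,5)  cross = 2·5 − 9.5·23.5 = -213.2500; (r_i+r_j)·cross = 11.5·-213.2500 = -2452.3750
edge 1: (9.5,5)→(16,0.5)  cross = 9.5·0.5 − 16·5 = -75.2500; (r_i+r_j)·cross = 25.5·-75.2500 = -1918.8750
edge 2: (16,0.5)→(14.5,21)  cross = 16·21 − 14.5·0.5 = 328.7500; (r_i+r_j)·cross = 30.5·328.7500 = 10026.8750
edge 3: (14.5,21)→(5,31)  cross = 14.5·31 − 5·21 = 344.5000; (r_i+r_j)·cross = 19.5·344.5000 = 6717.7500
edge 4: (5,31)→(2,23.5)  cross = 5·23.5 − 2·31 = 55.5000; (r_i+r_j)·cross = 7·55.5000 = 388.5000
Σcross = 440.2500 → A = |Σcross|/2 = 220.1250 mm²
Σ(r_i+r_j)·cross = 12761.8750 → first moment M = |Σ|/6 = 2126.9792
R_c = M/A = 2126.9792/220.1250 = 9.6626 mm
θ = 339° = 5.916666 rad
V = θ·R_c·A = 5.916666·9.6626·220.1250 = 12584.626 mm³

Volume = 12584.626 mm³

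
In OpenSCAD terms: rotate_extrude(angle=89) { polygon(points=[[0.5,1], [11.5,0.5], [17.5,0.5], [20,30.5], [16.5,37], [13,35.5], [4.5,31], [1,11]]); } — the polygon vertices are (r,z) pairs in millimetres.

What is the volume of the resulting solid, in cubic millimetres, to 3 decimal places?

Profile (r,z), 8 vertices: (0.5,1) (11.5,0.5) (17.5,0.5) (20,30.5) (16.5,37) (13,35.5) (4.5,31) (1,11)
edge 0: (0.5,1)→(11.5,0.5)  cross = 0.5·0.5 − 11.5·1 = -11.2500; (r_i+r_j)·cross = 12·-11.2500 = -135.0000
edge 1: (11.5,0.5)→(17.5,0.5)  cross = 11.5·0.5 − 17.5·0.5 = -3.0000; (r_i+r_j)·cross = 29·-3.0000 = -87.0000
edge 2: (17.5,0.5)→(20,30.5)  cross = 17.5·30.5 − 20·0.5 = 523.7500; (r_i+r_j)·cross = 37.5·523.7500 = 19640.6250
edge 3: (20,30.5)→(16.5,37)  cross = 20·37 − 16.5·30.5 = 236.7500; (r_i+r_j)·cross = 36.5·236.7500 = 8641.3750
edge 4: (16.5,37)→(13,35.5)  cross = 16.5·35.5 − 13·37 = 104.7500; (r_i+r_j)·cross = 29.5·104.7500 = 3090.1250
edge 5: (13,35.5)→(4.5,31)  cross = 13·31 − 4.5·35.5 = 243.2500; (r_i+r_j)·cross = 17.5·243.2500 = 4256.8750
edge 6: (4.5,31)→(1,11)  cross = 4.5·11 − 1·31 = 18.5000; (r_i+r_j)·cross = 5.5·18.5000 = 101.7500
edge 7: (1,11)→(0.5,1)  cross = 1·1 − 0.5·11 = -4.5000; (r_i+r_j)·cross = 1.5·-4.5000 = -6.7500
Σcross = 1108.2500 → A = |Σcross|/2 = 554.1250 mm²
Σ(r_i+r_j)·cross = 35502.0000 → first moment M = |Σ|/6 = 5917.0000
R_c = M/A = 5917.0000/554.1250 = 10.6781 mm
θ = 89° = 1.553343 rad
V = θ·R_c·A = 1.553343·10.6781·554.1250 = 9191.131 mm³

Volume = 9191.131 mm³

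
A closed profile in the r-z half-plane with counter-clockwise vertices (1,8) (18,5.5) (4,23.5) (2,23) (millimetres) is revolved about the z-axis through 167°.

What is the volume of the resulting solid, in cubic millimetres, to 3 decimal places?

Profile (r,z), 4 vertices: (1,8) (18,5.5) (4,23.5) (2,23)
edge 0: (1,8)→(18,5.5)  cross = 1·5.5 − 18·8 = -138.5000; (r_i+r_j)·cross = 19·-138.5000 = -2631.5000
edge 1: (18,5.5)→(4,23.5)  cross = 18·23.5 − 4·5.5 = 401.0000; (r_i+r_j)·cross = 22·401.0000 = 8822.0000
edge 2: (4,23.5)→(2,23)  cross = 4·23 − 2·23.5 = 45.0000; (r_i+r_j)·cross = 6·45.0000 = 270.0000
edge 3: (2,23)→(1,8)  cross = 2·8 − 1·23 = -7.0000; (r_i+r_j)·cross = 3·-7.0000 = -21.0000
Σcross = 300.5000 → A = |Σcross|/2 = 150.2500 mm²
Σ(r_i+r_j)·cross = 6439.5000 → first moment M = |Σ|/6 = 1073.2500
R_c = M/A = 1073.2500/150.2500 = 7.1431 mm
θ = 167° = 2.914700 rad
V = θ·R_c·A = 2.914700·7.1431·150.2500 = 3128.202 mm³

Volume = 3128.202 mm³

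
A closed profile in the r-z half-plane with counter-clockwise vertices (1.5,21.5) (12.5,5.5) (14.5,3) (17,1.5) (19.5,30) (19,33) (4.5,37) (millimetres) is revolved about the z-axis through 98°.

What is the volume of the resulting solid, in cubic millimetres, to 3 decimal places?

Volume = 7966.650 mm³

Profile (r,z), 7 vertices: (1.5,21.5) (12.5,5.5) (14.5,3) (17,1.5) (19.5,30) (19,33) (4.5,37)
edge 0: (1.5,21.5)→(12.5,5.5)  cross = 1.5·5.5 − 12.5·21.5 = -260.5000; (r_i+r_j)·cross = 14·-260.5000 = -3647.0000
edge 1: (12.5,5.5)→(14.5,3)  cross = 12.5·3 − 14.5·5.5 = -42.2500; (r_i+r_j)·cross = 27·-42.2500 = -1140.7500
edge 2: (14.5,3)→(17,1.5)  cross = 14.5·1.5 − 17·3 = -29.2500; (r_i+r_j)·cross = 31.5·-29.2500 = -921.3750
edge 3: (17,1.5)→(19.5,30)  cross = 17·30 − 19.5·1.5 = 480.7500; (r_i+r_j)·cross = 36.5·480.7500 = 17547.3750
edge 4: (19.5,30)→(19,33)  cross = 19.5·33 − 19·30 = 73.5000; (r_i+r_j)·cross = 38.5·73.5000 = 2829.7500
edge 5: (19,33)→(4.5,37)  cross = 19·37 − 4.5·33 = 554.5000; (r_i+r_j)·cross = 23.5·554.5000 = 13030.7500
edge 6: (4.5,37)→(1.5,21.5)  cross = 4.5·21.5 − 1.5·37 = 41.2500; (r_i+r_j)·cross = 6·41.2500 = 247.5000
Σcross = 818.0000 → A = |Σcross|/2 = 409.0000 mm²
Σ(r_i+r_j)·cross = 27946.2500 → first moment M = |Σ|/6 = 4657.7083
R_c = M/A = 4657.7083/409.0000 = 11.3880 mm
θ = 98° = 1.710423 rad
V = θ·R_c·A = 1.710423·11.3880·409.0000 = 7966.650 mm³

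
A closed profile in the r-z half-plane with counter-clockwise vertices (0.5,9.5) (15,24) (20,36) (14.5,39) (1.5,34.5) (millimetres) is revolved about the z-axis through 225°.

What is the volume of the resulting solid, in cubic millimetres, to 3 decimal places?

Volume = 10498.319 mm³

Profile (r,z), 5 vertices: (0.5,9.5) (15,24) (20,36) (14.5,39) (1.5,34.5)
edge 0: (0.5,9.5)→(15,24)  cross = 0.5·24 − 15·9.5 = -130.5000; (r_i+r_j)·cross = 15.5·-130.5000 = -2022.7500
edge 1: (15,24)→(20,36)  cross = 15·36 − 20·24 = 60.0000; (r_i+r_j)·cross = 35·60.0000 = 2100.0000
edge 2: (20,36)→(14.5,39)  cross = 20·39 − 14.5·36 = 258.0000; (r_i+r_j)·cross = 34.5·258.0000 = 8901.0000
edge 3: (14.5,39)→(1.5,34.5)  cross = 14.5·34.5 − 1.5·39 = 441.7500; (r_i+r_j)·cross = 16·441.7500 = 7068.0000
edge 4: (1.5,34.5)→(0.5,9.5)  cross = 1.5·9.5 − 0.5·34.5 = -3.0000; (r_i+r_j)·cross = 2·-3.0000 = -6.0000
Σcross = 626.2500 → A = |Σcross|/2 = 313.1250 mm²
Σ(r_i+r_j)·cross = 16040.2500 → first moment M = |Σ|/6 = 2673.3750
R_c = M/A = 2673.3750/313.1250 = 8.5377 mm
θ = 225° = 3.926991 rad
V = θ·R_c·A = 3.926991·8.5377·313.1250 = 10498.319 mm³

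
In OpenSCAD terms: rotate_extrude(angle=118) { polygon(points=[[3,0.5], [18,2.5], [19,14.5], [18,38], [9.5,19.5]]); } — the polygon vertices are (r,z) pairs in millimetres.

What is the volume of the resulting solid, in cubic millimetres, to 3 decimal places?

Profile (r,z), 5 vertices: (3,0.5) (18,2.5) (19,14.5) (18,38) (9.5,19.5)
edge 0: (3,0.5)→(18,2.5)  cross = 3·2.5 − 18·0.5 = -1.5000; (r_i+r_j)·cross = 21·-1.5000 = -31.5000
edge 1: (18,2.5)→(19,14.5)  cross = 18·14.5 − 19·2.5 = 213.5000; (r_i+r_j)·cross = 37·213.5000 = 7899.5000
edge 2: (19,14.5)→(18,38)  cross = 19·38 − 18·14.5 = 461.0000; (r_i+r_j)·cross = 37·461.0000 = 17057.0000
edge 3: (18,38)→(9.5,19.5)  cross = 18·19.5 − 9.5·38 = -10.0000; (r_i+r_j)·cross = 27.5·-10.0000 = -275.0000
edge 4: (9.5,19.5)→(3,0.5)  cross = 9.5·0.5 − 3·19.5 = -53.7500; (r_i+r_j)·cross = 12.5·-53.7500 = -671.8750
Σcross = 609.2500 → A = |Σcross|/2 = 304.6250 mm²
Σ(r_i+r_j)·cross = 23978.1250 → first moment M = |Σ|/6 = 3996.3542
R_c = M/A = 3996.3542/304.6250 = 13.1189 mm
θ = 118° = 2.059489 rad
V = θ·R_c·A = 2.059489·13.1189·304.6250 = 8230.446 mm³

Volume = 8230.446 mm³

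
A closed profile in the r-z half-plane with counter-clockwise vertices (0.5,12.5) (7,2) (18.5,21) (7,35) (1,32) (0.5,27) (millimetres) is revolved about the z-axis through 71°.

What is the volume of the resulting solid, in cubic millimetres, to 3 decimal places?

Volume = 3395.415 mm³

Profile (r,z), 6 vertices: (0.5,12.5) (7,2) (18.5,21) (7,35) (1,32) (0.5,27)
edge 0: (0.5,12.5)→(7,2)  cross = 0.5·2 − 7·12.5 = -86.5000; (r_i+r_j)·cross = 7.5·-86.5000 = -648.7500
edge 1: (7,2)→(18.5,21)  cross = 7·21 − 18.5·2 = 110.0000; (r_i+r_j)·cross = 25.5·110.0000 = 2805.0000
edge 2: (18.5,21)→(7,35)  cross = 18.5·35 − 7·21 = 500.5000; (r_i+r_j)·cross = 25.5·500.5000 = 12762.7500
edge 3: (7,35)→(1,32)  cross = 7·32 − 1·35 = 189.0000; (r_i+r_j)·cross = 8·189.0000 = 1512.0000
edge 4: (1,32)→(0.5,27)  cross = 1·27 − 0.5·32 = 11.0000; (r_i+r_j)·cross = 1.5·11.0000 = 16.5000
edge 5: (0.5,27)→(0.5,12.5)  cross = 0.5·12.5 − 0.5·27 = -7.2500; (r_i+r_j)·cross = 1·-7.2500 = -7.2500
Σcross = 716.7500 → A = |Σcross|/2 = 358.3750 mm²
Σ(r_i+r_j)·cross = 16440.2500 → first moment M = |Σ|/6 = 2740.0417
R_c = M/A = 2740.0417/358.3750 = 7.6457 mm
θ = 71° = 1.239184 rad
V = θ·R_c·A = 1.239184·7.6457·358.3750 = 3395.415 mm³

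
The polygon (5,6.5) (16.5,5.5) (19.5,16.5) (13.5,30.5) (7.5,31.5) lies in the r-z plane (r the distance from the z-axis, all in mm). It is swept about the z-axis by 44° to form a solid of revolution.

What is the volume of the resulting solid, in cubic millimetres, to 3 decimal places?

Profile (r,z), 5 vertices: (5,6.5) (16.5,5.5) (19.5,16.5) (13.5,30.5) (7.5,31.5)
edge 0: (5,6.5)→(16.5,5.5)  cross = 5·5.5 − 16.5·6.5 = -79.7500; (r_i+r_j)·cross = 21.5·-79.7500 = -1714.6250
edge 1: (16.5,5.5)→(19.5,16.5)  cross = 16.5·16.5 − 19.5·5.5 = 165.0000; (r_i+r_j)·cross = 36·165.0000 = 5940.0000
edge 2: (19.5,16.5)→(13.5,30.5)  cross = 19.5·30.5 − 13.5·16.5 = 372.0000; (r_i+r_j)·cross = 33·372.0000 = 12276.0000
edge 3: (13.5,30.5)→(7.5,31.5)  cross = 13.5·31.5 − 7.5·30.5 = 196.5000; (r_i+r_j)·cross = 21·196.5000 = 4126.5000
edge 4: (7.5,31.5)→(5,6.5)  cross = 7.5·6.5 − 5·31.5 = -108.7500; (r_i+r_j)·cross = 12.5·-108.7500 = -1359.3750
Σcross = 545.0000 → A = |Σcross|/2 = 272.5000 mm²
Σ(r_i+r_j)·cross = 19268.5000 → first moment M = |Σ|/6 = 3211.4167
R_c = M/A = 3211.4167/272.5000 = 11.7850 mm
θ = 44° = 0.767945 rad
V = θ·R_c·A = 0.767945·11.7850·272.5000 = 2466.191 mm³

Volume = 2466.191 mm³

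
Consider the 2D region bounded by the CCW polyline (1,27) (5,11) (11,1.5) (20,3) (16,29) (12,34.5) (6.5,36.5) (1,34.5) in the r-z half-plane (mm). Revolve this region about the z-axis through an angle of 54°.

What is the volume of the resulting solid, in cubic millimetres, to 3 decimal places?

Volume = 4358.096 mm³

Profile (r,z), 8 vertices: (1,27) (5,11) (11,1.5) (20,3) (16,29) (12,34.5) (6.5,36.5) (1,34.5)
edge 0: (1,27)→(5,11)  cross = 1·11 − 5·27 = -124.0000; (r_i+r_j)·cross = 6·-124.0000 = -744.0000
edge 1: (5,11)→(11,1.5)  cross = 5·1.5 − 11·11 = -113.5000; (r_i+r_j)·cross = 16·-113.5000 = -1816.0000
edge 2: (11,1.5)→(20,3)  cross = 11·3 − 20·1.5 = 3.0000; (r_i+r_j)·cross = 31·3.0000 = 93.0000
edge 3: (20,3)→(16,29)  cross = 20·29 − 16·3 = 532.0000; (r_i+r_j)·cross = 36·532.0000 = 19152.0000
edge 4: (16,29)→(12,34.5)  cross = 16·34.5 − 12·29 = 204.0000; (r_i+r_j)·cross = 28·204.0000 = 5712.0000
edge 5: (12,34.5)→(6.5,36.5)  cross = 12·36.5 − 6.5·34.5 = 213.7500; (r_i+r_j)·cross = 18.5·213.7500 = 3954.3750
edge 6: (6.5,36.5)→(1,34.5)  cross = 6.5·34.5 − 1·36.5 = 187.7500; (r_i+r_j)·cross = 7.5·187.7500 = 1408.1250
edge 7: (1,34.5)→(1,27)  cross = 1·27 − 1·34.5 = -7.5000; (r_i+r_j)·cross = 2·-7.5000 = -15.0000
Σcross = 895.5000 → A = |Σcross|/2 = 447.7500 mm²
Σ(r_i+r_j)·cross = 27744.5000 → first moment M = |Σ|/6 = 4624.0833
R_c = M/A = 4624.0833/447.7500 = 10.3274 mm
θ = 54° = 0.942478 rad
V = θ·R_c·A = 0.942478·10.3274·447.7500 = 4358.096 mm³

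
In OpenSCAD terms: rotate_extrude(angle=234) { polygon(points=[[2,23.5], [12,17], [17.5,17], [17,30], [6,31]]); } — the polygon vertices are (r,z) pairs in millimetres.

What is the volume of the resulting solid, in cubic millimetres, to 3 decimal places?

Profile (r,z), 5 vertices: (2,23.5) (12,17) (17.5,17) (17,30) (6,31)
edge 0: (2,23.5)→(12,17)  cross = 2·17 − 12·23.5 = -248.0000; (r_i+r_j)·cross = 14·-248.0000 = -3472.0000
edge 1: (12,17)→(17.5,17)  cross = 12·17 − 17.5·17 = -93.5000; (r_i+r_j)·cross = 29.5·-93.5000 = -2758.2500
edge 2: (17.5,17)→(17,30)  cross = 17.5·30 − 17·17 = 236.0000; (r_i+r_j)·cross = 34.5·236.0000 = 8142.0000
edge 3: (17,30)→(6,31)  cross = 17·31 − 6·30 = 347.0000; (r_i+r_j)·cross = 23·347.0000 = 7981.0000
edge 4: (6,31)→(2,23.5)  cross = 6·23.5 − 2·31 = 79.0000; (r_i+r_j)·cross = 8·79.0000 = 632.0000
Σcross = 320.5000 → A = |Σcross|/2 = 160.2500 mm²
Σ(r_i+r_j)·cross = 10524.7500 → first moment M = |Σ|/6 = 1754.1250
R_c = M/A = 1754.1250/160.2500 = 10.9462 mm
θ = 234° = 4.084070 rad
V = θ·R_c·A = 4.084070·10.9462·160.2500 = 7163.970 mm³

Volume = 7163.970 mm³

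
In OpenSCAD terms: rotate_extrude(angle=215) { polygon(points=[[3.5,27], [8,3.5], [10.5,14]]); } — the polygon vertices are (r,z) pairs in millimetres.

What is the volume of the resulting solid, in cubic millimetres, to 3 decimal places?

Profile (r,z), 3 vertices: (3.5,27) (8,3.5) (10.5,14)
edge 0: (3.5,27)→(8,3.5)  cross = 3.5·3.5 − 8·27 = -203.7500; (r_i+r_j)·cross = 11.5·-203.7500 = -2343.1250
edge 1: (8,3.5)→(10.5,14)  cross = 8·14 − 10.5·3.5 = 75.2500; (r_i+r_j)·cross = 18.5·75.2500 = 1392.1250
edge 2: (10.5,14)→(3.5,27)  cross = 10.5·27 − 3.5·14 = 234.5000; (r_i+r_j)·cross = 14·234.5000 = 3283.0000
Σcross = 106.0000 → A = |Σcross|/2 = 53.0000 mm²
Σ(r_i+r_j)·cross = 2332.0000 → first moment M = |Σ|/6 = 388.6667
R_c = M/A = 388.6667/53.0000 = 7.3333 mm
θ = 215° = 3.752458 rad
V = θ·R_c·A = 3.752458·7.3333·53.0000 = 1458.455 mm³

Volume = 1458.455 mm³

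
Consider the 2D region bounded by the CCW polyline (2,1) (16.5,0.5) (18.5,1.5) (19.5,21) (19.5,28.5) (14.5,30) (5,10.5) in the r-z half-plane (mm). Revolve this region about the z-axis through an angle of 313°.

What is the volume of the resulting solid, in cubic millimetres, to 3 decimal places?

Profile (r,z), 7 vertices: (2,1) (16.5,0.5) (18.5,1.5) (19.5,21) (19.5,28.5) (14.5,30) (5,10.5)
edge 0: (2,1)→(16.5,0.5)  cross = 2·0.5 − 16.5·1 = -15.5000; (r_i+r_j)·cross = 18.5·-15.5000 = -286.7500
edge 1: (16.5,0.5)→(18.5,1.5)  cross = 16.5·1.5 − 18.5·0.5 = 15.5000; (r_i+r_j)·cross = 35·15.5000 = 542.5000
edge 2: (18.5,1.5)→(19.5,21)  cross = 18.5·21 − 19.5·1.5 = 359.2500; (r_i+r_j)·cross = 38·359.2500 = 13651.5000
edge 3: (19.5,21)→(19.5,28.5)  cross = 19.5·28.5 − 19.5·21 = 146.2500; (r_i+r_j)·cross = 39·146.2500 = 5703.7500
edge 4: (19.5,28.5)→(14.5,30)  cross = 19.5·30 − 14.5·28.5 = 171.7500; (r_i+r_j)·cross = 34·171.7500 = 5839.5000
edge 5: (14.5,30)→(5,10.5)  cross = 14.5·10.5 − 5·30 = 2.2500; (r_i+r_j)·cross = 19.5·2.2500 = 43.8750
edge 6: (5,10.5)→(2,1)  cross = 5·1 − 2·10.5 = -16.0000; (r_i+r_j)·cross = 7·-16.0000 = -112.0000
Σcross = 663.5000 → A = |Σcross|/2 = 331.7500 mm²
Σ(r_i+r_j)·cross = 25382.3750 → first moment M = |Σ|/6 = 4230.3958
R_c = M/A = 4230.3958/331.7500 = 12.7518 mm
θ = 313° = 5.462881 rad
V = θ·R_c·A = 5.462881·12.7518·331.7500 = 23110.147 mm³

Volume = 23110.147 mm³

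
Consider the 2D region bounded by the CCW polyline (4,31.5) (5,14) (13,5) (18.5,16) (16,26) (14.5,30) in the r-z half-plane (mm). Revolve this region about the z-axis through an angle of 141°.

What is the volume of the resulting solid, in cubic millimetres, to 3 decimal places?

Profile (r,z), 6 vertices: (4,31.5) (5,14) (13,5) (18.5,16) (16,26) (14.5,30)
edge 0: (4,31.5)→(5,14)  cross = 4·14 − 5·31.5 = -101.5000; (r_i+r_j)·cross = 9·-101.5000 = -913.5000
edge 1: (5,14)→(13,5)  cross = 5·5 − 13·14 = -157.0000; (r_i+r_j)·cross = 18·-157.0000 = -2826.0000
edge 2: (13,5)→(18.5,16)  cross = 13·16 − 18.5·5 = 115.5000; (r_i+r_j)·cross = 31.5·115.5000 = 3638.2500
edge 3: (18.5,16)→(16,26)  cross = 18.5·26 − 16·16 = 225.0000; (r_i+r_j)·cross = 34.5·225.0000 = 7762.5000
edge 4: (16,26)→(14.5,30)  cross = 16·30 − 14.5·26 = 103.0000; (r_i+r_j)·cross = 30.5·103.0000 = 3141.5000
edge 5: (14.5,30)→(4,31.5)  cross = 14.5·31.5 − 4·30 = 336.7500; (r_i+r_j)·cross = 18.5·336.7500 = 6229.8750
Σcross = 521.7500 → A = |Σcross|/2 = 260.8750 mm²
Σ(r_i+r_j)·cross = 17032.6250 → first moment M = |Σ|/6 = 2838.7708
R_c = M/A = 2838.7708/260.8750 = 10.8817 mm
θ = 141° = 2.460914 rad
V = θ·R_c·A = 2.460914·10.8817·260.8750 = 6985.972 mm³

Volume = 6985.972 mm³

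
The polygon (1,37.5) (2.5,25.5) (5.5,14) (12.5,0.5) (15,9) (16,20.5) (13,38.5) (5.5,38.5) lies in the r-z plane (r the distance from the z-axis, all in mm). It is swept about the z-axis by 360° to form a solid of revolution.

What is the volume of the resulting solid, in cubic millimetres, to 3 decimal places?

Volume = 21302.485 mm³

Profile (r,z), 8 vertices: (1,37.5) (2.5,25.5) (5.5,14) (12.5,0.5) (15,9) (16,20.5) (13,38.5) (5.5,38.5)
edge 0: (1,37.5)→(2.5,25.5)  cross = 1·25.5 − 2.5·37.5 = -68.2500; (r_i+r_j)·cross = 3.5·-68.2500 = -238.8750
edge 1: (2.5,25.5)→(5.5,14)  cross = 2.5·14 − 5.5·25.5 = -105.2500; (r_i+r_j)·cross = 8·-105.2500 = -842.0000
edge 2: (5.5,14)→(12.5,0.5)  cross = 5.5·0.5 − 12.5·14 = -172.2500; (r_i+r_j)·cross = 18·-172.2500 = -3100.5000
edge 3: (12.5,0.5)→(15,9)  cross = 12.5·9 − 15·0.5 = 105.0000; (r_i+r_j)·cross = 27.5·105.0000 = 2887.5000
edge 4: (15,9)→(16,20.5)  cross = 15·20.5 − 16·9 = 163.5000; (r_i+r_j)·cross = 31·163.5000 = 5068.5000
edge 5: (16,20.5)→(13,38.5)  cross = 16·38.5 − 13·20.5 = 349.5000; (r_i+r_j)·cross = 29·349.5000 = 10135.5000
edge 6: (13,38.5)→(5.5,38.5)  cross = 13·38.5 − 5.5·38.5 = 288.7500; (r_i+r_j)·cross = 18.5·288.7500 = 5341.8750
edge 7: (5.5,38.5)→(1,37.5)  cross = 5.5·37.5 − 1·38.5 = 167.7500; (r_i+r_j)·cross = 6.5·167.7500 = 1090.3750
Σcross = 728.7500 → A = |Σcross|/2 = 364.3750 mm²
Σ(r_i+r_j)·cross = 20342.3750 → first moment M = |Σ|/6 = 3390.3958
R_c = M/A = 3390.3958/364.3750 = 9.3047 mm
θ = 360° = 6.283185 rad
V = θ·R_c·A = 6.283185·9.3047·364.3750 = 21302.485 mm³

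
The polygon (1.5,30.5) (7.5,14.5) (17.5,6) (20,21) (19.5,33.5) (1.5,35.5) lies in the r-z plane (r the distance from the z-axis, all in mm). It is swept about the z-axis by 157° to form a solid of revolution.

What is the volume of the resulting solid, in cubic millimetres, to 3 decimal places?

Profile (r,z), 6 vertices: (1.5,30.5) (7.5,14.5) (17.5,6) (20,21) (19.5,33.5) (1.5,35.5)
edge 0: (1.5,30.5)→(7.5,14.5)  cross = 1.5·14.5 − 7.5·30.5 = -207.0000; (r_i+r_j)·cross = 9·-207.0000 = -1863.0000
edge 1: (7.5,14.5)→(17.5,6)  cross = 7.5·6 − 17.5·14.5 = -208.7500; (r_i+r_j)·cross = 25·-208.7500 = -5218.7500
edge 2: (17.5,6)→(20,21)  cross = 17.5·21 − 20·6 = 247.5000; (r_i+r_j)·cross = 37.5·247.5000 = 9281.2500
edge 3: (20,21)→(19.5,33.5)  cross = 20·33.5 − 19.5·21 = 260.5000; (r_i+r_j)·cross = 39.5·260.5000 = 10289.7500
edge 4: (19.5,33.5)→(1.5,35.5)  cross = 19.5·35.5 − 1.5·33.5 = 642.0000; (r_i+r_j)·cross = 21·642.0000 = 13482.0000
edge 5: (1.5,35.5)→(1.5,30.5)  cross = 1.5·30.5 − 1.5·35.5 = -7.5000; (r_i+r_j)·cross = 3·-7.5000 = -22.5000
Σcross = 726.7500 → A = |Σcross|/2 = 363.3750 mm²
Σ(r_i+r_j)·cross = 25948.7500 → first moment M = |Σ|/6 = 4324.7917
R_c = M/A = 4324.7917/363.3750 = 11.9017 mm
θ = 157° = 2.740167 rad
V = θ·R_c·A = 2.740167·11.9017·363.3750 = 11850.651 mm³

Volume = 11850.651 mm³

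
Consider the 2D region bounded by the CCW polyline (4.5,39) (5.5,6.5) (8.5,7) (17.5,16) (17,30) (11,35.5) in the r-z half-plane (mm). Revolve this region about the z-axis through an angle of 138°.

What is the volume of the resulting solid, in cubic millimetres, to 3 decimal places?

Profile (r,z), 6 vertices: (4.5,39) (5.5,6.5) (8.5,7) (17.5,16) (17,30) (11,35.5)
edge 0: (4.5,39)→(5.5,6.5)  cross = 4.5·6.5 − 5.5·39 = -185.2500; (r_i+r_j)·cross = 10·-185.2500 = -1852.5000
edge 1: (5.5,6.5)→(8.5,7)  cross = 5.5·7 − 8.5·6.5 = -16.7500; (r_i+r_j)·cross = 14·-16.7500 = -234.5000
edge 2: (8.5,7)→(17.5,16)  cross = 8.5·16 − 17.5·7 = 13.5000; (r_i+r_j)·cross = 26·13.5000 = 351.0000
edge 3: (17.5,16)→(17,30)  cross = 17.5·30 − 17·16 = 253.0000; (r_i+r_j)·cross = 34.5·253.0000 = 8728.5000
edge 4: (17,30)→(11,35.5)  cross = 17·35.5 − 11·30 = 273.5000; (r_i+r_j)·cross = 28·273.5000 = 7658.0000
edge 5: (11,35.5)→(4.5,39)  cross = 11·39 − 4.5·35.5 = 269.2500; (r_i+r_j)·cross = 15.5·269.2500 = 4173.3750
Σcross = 607.2500 → A = |Σcross|/2 = 303.6250 mm²
Σ(r_i+r_j)·cross = 18823.8750 → first moment M = |Σ|/6 = 3137.3125
R_c = M/A = 3137.3125/303.6250 = 10.3329 mm
θ = 138° = 2.408554 rad
V = θ·R_c·A = 2.408554·10.3329·303.6250 = 7556.388 mm³

Volume = 7556.388 mm³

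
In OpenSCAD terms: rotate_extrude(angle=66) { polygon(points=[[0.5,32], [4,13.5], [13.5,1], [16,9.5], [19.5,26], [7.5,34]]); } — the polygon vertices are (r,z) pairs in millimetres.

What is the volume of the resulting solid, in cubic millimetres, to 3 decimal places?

Volume = 4273.229 mm³

Profile (r,z), 6 vertices: (0.5,32) (4,13.5) (13.5,1) (16,9.5) (19.5,26) (7.5,34)
edge 0: (0.5,32)→(4,13.5)  cross = 0.5·13.5 − 4·32 = -121.2500; (r_i+r_j)·cross = 4.5·-121.2500 = -545.6250
edge 1: (4,13.5)→(13.5,1)  cross = 4·1 − 13.5·13.5 = -178.2500; (r_i+r_j)·cross = 17.5·-178.2500 = -3119.3750
edge 2: (13.5,1)→(16,9.5)  cross = 13.5·9.5 − 16·1 = 112.2500; (r_i+r_j)·cross = 29.5·112.2500 = 3311.3750
edge 3: (16,9.5)→(19.5,26)  cross = 16·26 − 19.5·9.5 = 230.7500; (r_i+r_j)·cross = 35.5·230.7500 = 8191.6250
edge 4: (19.5,26)→(7.5,34)  cross = 19.5·34 − 7.5·26 = 468.0000; (r_i+r_j)·cross = 27·468.0000 = 12636.0000
edge 5: (7.5,34)→(0.5,32)  cross = 7.5·32 − 0.5·34 = 223.0000; (r_i+r_j)·cross = 8·223.0000 = 1784.0000
Σcross = 734.5000 → A = |Σcross|/2 = 367.2500 mm²
Σ(r_i+r_j)·cross = 22258.0000 → first moment M = |Σ|/6 = 3709.6667
R_c = M/A = 3709.6667/367.2500 = 10.1012 mm
θ = 66° = 1.151917 rad
V = θ·R_c·A = 1.151917·10.1012·367.2500 = 4273.229 mm³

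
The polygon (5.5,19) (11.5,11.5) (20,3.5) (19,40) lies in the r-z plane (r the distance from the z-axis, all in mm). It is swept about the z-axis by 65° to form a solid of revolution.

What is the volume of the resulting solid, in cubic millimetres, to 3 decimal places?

Volume = 4432.847 mm³

Profile (r,z), 4 vertices: (5.5,19) (11.5,11.5) (20,3.5) (19,40)
edge 0: (5.5,19)→(11.5,11.5)  cross = 5.5·11.5 − 11.5·19 = -155.2500; (r_i+r_j)·cross = 17·-155.2500 = -2639.2500
edge 1: (11.5,11.5)→(20,3.5)  cross = 11.5·3.5 − 20·11.5 = -189.7500; (r_i+r_j)·cross = 31.5·-189.7500 = -5977.1250
edge 2: (20,3.5)→(19,40)  cross = 20·40 − 19·3.5 = 733.5000; (r_i+r_j)·cross = 39·733.5000 = 28606.5000
edge 3: (19,40)→(5.5,19)  cross = 19·19 − 5.5·40 = 141.0000; (r_i+r_j)·cross = 24.5·141.0000 = 3454.5000
Σcross = 529.5000 → A = |Σcross|/2 = 264.7500 mm²
Σ(r_i+r_j)·cross = 23444.6250 → first moment M = |Σ|/6 = 3907.4375
R_c = M/A = 3907.4375/264.7500 = 14.7590 mm
θ = 65° = 1.134464 rad
V = θ·R_c·A = 1.134464·14.7590·264.7500 = 4432.847 mm³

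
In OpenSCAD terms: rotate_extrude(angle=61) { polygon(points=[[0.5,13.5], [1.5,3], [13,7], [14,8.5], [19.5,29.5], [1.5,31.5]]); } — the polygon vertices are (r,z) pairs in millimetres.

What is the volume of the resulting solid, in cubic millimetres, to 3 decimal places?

Volume = 3575.208 mm³

Profile (r,z), 6 vertices: (0.5,13.5) (1.5,3) (13,7) (14,8.5) (19.5,29.5) (1.5,31.5)
edge 0: (0.5,13.5)→(1.5,3)  cross = 0.5·3 − 1.5·13.5 = -18.7500; (r_i+r_j)·cross = 2·-18.7500 = -37.5000
edge 1: (1.5,3)→(13,7)  cross = 1.5·7 − 13·3 = -28.5000; (r_i+r_j)·cross = 14.5·-28.5000 = -413.2500
edge 2: (13,7)→(14,8.5)  cross = 13·8.5 − 14·7 = 12.5000; (r_i+r_j)·cross = 27·12.5000 = 337.5000
edge 3: (14,8.5)→(19.5,29.5)  cross = 14·29.5 − 19.5·8.5 = 247.2500; (r_i+r_j)·cross = 33.5·247.2500 = 8282.8750
edge 4: (19.5,29.5)→(1.5,31.5)  cross = 19.5·31.5 − 1.5·29.5 = 570.0000; (r_i+r_j)·cross = 21·570.0000 = 11970.0000
edge 5: (1.5,31.5)→(0.5,13.5)  cross = 1.5·13.5 − 0.5·31.5 = 4.5000; (r_i+r_j)·cross = 2·4.5000 = 9.0000
Σcross = 787.0000 → A = |Σcross|/2 = 393.5000 mm²
Σ(r_i+r_j)·cross = 20148.6250 → first moment M = |Σ|/6 = 3358.1042
R_c = M/A = 3358.1042/393.5000 = 8.5339 mm
θ = 61° = 1.064651 rad
V = θ·R_c·A = 1.064651·8.5339·393.5000 = 3575.208 mm³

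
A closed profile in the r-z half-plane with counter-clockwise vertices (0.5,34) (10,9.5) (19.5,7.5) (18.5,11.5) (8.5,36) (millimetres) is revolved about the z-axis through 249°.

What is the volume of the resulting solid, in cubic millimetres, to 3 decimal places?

Volume = 10327.416 mm³

Profile (r,z), 5 vertices: (0.5,34) (10,9.5) (19.5,7.5) (18.5,11.5) (8.5,36)
edge 0: (0.5,34)→(10,9.5)  cross = 0.5·9.5 − 10·34 = -335.2500; (r_i+r_j)·cross = 10.5·-335.2500 = -3520.1250
edge 1: (10,9.5)→(19.5,7.5)  cross = 10·7.5 − 19.5·9.5 = -110.2500; (r_i+r_j)·cross = 29.5·-110.2500 = -3252.3750
edge 2: (19.5,7.5)→(18.5,11.5)  cross = 19.5·11.5 − 18.5·7.5 = 85.5000; (r_i+r_j)·cross = 38·85.5000 = 3249.0000
edge 3: (18.5,11.5)→(8.5,36)  cross = 18.5·36 − 8.5·11.5 = 568.2500; (r_i+r_j)·cross = 27·568.2500 = 15342.7500
edge 4: (8.5,36)→(0.5,34)  cross = 8.5·34 − 0.5·36 = 271.0000; (r_i+r_j)·cross = 9·271.0000 = 2439.0000
Σcross = 479.2500 → A = |Σcross|/2 = 239.6250 mm²
Σ(r_i+r_j)·cross = 14258.2500 → first moment M = |Σ|/6 = 2376.3750
R_c = M/A = 2376.3750/239.6250 = 9.9171 mm
θ = 249° = 4.345870 rad
V = θ·R_c·A = 4.345870·9.9171·239.6250 = 10327.416 mm³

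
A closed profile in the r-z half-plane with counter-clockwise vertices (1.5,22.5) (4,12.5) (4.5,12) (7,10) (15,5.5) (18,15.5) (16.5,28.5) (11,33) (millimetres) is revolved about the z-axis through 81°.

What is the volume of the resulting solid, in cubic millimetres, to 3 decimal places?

Volume = 4416.598 mm³

Profile (r,z), 8 vertices: (1.5,22.5) (4,12.5) (4.5,12) (7,10) (15,5.5) (18,15.5) (16.5,28.5) (11,33)
edge 0: (1.5,22.5)→(4,12.5)  cross = 1.5·12.5 − 4·22.5 = -71.2500; (r_i+r_j)·cross = 5.5·-71.2500 = -391.8750
edge 1: (4,12.5)→(4.5,12)  cross = 4·12 − 4.5·12.5 = -8.2500; (r_i+r_j)·cross = 8.5·-8.2500 = -70.1250
edge 2: (4.5,12)→(7,10)  cross = 4.5·10 − 7·12 = -39.0000; (r_i+r_j)·cross = 11.5·-39.0000 = -448.5000
edge 3: (7,10)→(15,5.5)  cross = 7·5.5 − 15·10 = -111.5000; (r_i+r_j)·cross = 22·-111.5000 = -2453.0000
edge 4: (15,5.5)→(18,15.5)  cross = 15·15.5 − 18·5.5 = 133.5000; (r_i+r_j)·cross = 33·133.5000 = 4405.5000
edge 5: (18,15.5)→(16.5,28.5)  cross = 18·28.5 − 16.5·15.5 = 257.2500; (r_i+r_j)·cross = 34.5·257.2500 = 8875.1250
edge 6: (16.5,28.5)→(11,33)  cross = 16.5·33 − 11·28.5 = 231.0000; (r_i+r_j)·cross = 27.5·231.0000 = 6352.5000
edge 7: (11,33)→(1.5,22.5)  cross = 11·22.5 − 1.5·33 = 198.0000; (r_i+r_j)·cross = 12.5·198.0000 = 2475.0000
Σcross = 589.7500 → A = |Σcross|/2 = 294.8750 mm²
Σ(r_i+r_j)·cross = 18744.6250 → first moment M = |Σ|/6 = 3124.1042
R_c = M/A = 3124.1042/294.8750 = 10.5947 mm
θ = 81° = 1.413717 rad
V = θ·R_c·A = 1.413717·10.5947·294.8750 = 4416.598 mm³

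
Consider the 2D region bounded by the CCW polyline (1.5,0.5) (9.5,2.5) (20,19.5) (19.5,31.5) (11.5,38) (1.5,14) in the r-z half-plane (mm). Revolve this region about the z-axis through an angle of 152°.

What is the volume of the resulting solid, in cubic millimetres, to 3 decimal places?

Volume = 11883.447 mm³

Profile (r,z), 6 vertices: (1.5,0.5) (9.5,2.5) (20,19.5) (19.5,31.5) (11.5,38) (1.5,14)
edge 0: (1.5,0.5)→(9.5,2.5)  cross = 1.5·2.5 − 9.5·0.5 = -1.0000; (r_i+r_j)·cross = 11·-1.0000 = -11.0000
edge 1: (9.5,2.5)→(20,19.5)  cross = 9.5·19.5 − 20·2.5 = 135.2500; (r_i+r_j)·cross = 29.5·135.2500 = 3989.8750
edge 2: (20,19.5)→(19.5,31.5)  cross = 20·31.5 − 19.5·19.5 = 249.7500; (r_i+r_j)·cross = 39.5·249.7500 = 9865.1250
edge 3: (19.5,31.5)→(11.5,38)  cross = 19.5·38 − 11.5·31.5 = 378.7500; (r_i+r_j)·cross = 31·378.7500 = 11741.2500
edge 4: (11.5,38)→(1.5,14)  cross = 11.5·14 − 1.5·38 = 104.0000; (r_i+r_j)·cross = 13·104.0000 = 1352.0000
edge 5: (1.5,14)→(1.5,0.5)  cross = 1.5·0.5 − 1.5·14 = -20.2500; (r_i+r_j)·cross = 3·-20.2500 = -60.7500
Σcross = 846.5000 → A = |Σcross|/2 = 423.2500 mm²
Σ(r_i+r_j)·cross = 26876.5000 → first moment M = |Σ|/6 = 4479.4167
R_c = M/A = 4479.4167/423.2500 = 10.5834 mm
θ = 152° = 2.652900 rad
V = θ·R_c·A = 2.652900·10.5834·423.2500 = 11883.447 mm³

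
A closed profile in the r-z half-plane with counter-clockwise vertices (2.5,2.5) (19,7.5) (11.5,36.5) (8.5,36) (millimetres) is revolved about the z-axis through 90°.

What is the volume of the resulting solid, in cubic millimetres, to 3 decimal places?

Profile (r,z), 4 vertices: (2.5,2.5) (19,7.5) (11.5,36.5) (8.5,36)
edge 0: (2.5,2.5)→(19,7.5)  cross = 2.5·7.5 − 19·2.5 = -28.7500; (r_i+r_j)·cross = 21.5·-28.7500 = -618.1250
edge 1: (19,7.5)→(11.5,36.5)  cross = 19·36.5 − 11.5·7.5 = 607.2500; (r_i+r_j)·cross = 30.5·607.2500 = 18521.1250
edge 2: (11.5,36.5)→(8.5,36)  cross = 11.5·36 − 8.5·36.5 = 103.7500; (r_i+r_j)·cross = 20·103.7500 = 2075.0000
edge 3: (8.5,36)→(2.5,2.5)  cross = 8.5·2.5 − 2.5·36 = -68.7500; (r_i+r_j)·cross = 11·-68.7500 = -756.2500
Σcross = 613.5000 → A = |Σcross|/2 = 306.7500 mm²
Σ(r_i+r_j)·cross = 19221.7500 → first moment M = |Σ|/6 = 3203.6250
R_c = M/A = 3203.6250/306.7500 = 10.4438 mm
θ = 90° = 1.570796 rad
V = θ·R_c·A = 1.570796·10.4438·306.7500 = 5032.242 mm³

Volume = 5032.242 mm³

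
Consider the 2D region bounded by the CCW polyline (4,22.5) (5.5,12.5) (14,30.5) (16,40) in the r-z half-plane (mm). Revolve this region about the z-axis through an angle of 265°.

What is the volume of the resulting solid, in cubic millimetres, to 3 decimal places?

Profile (r,z), 4 vertices: (4,22.5) (5.5,12.5) (14,30.5) (16,40)
edge 0: (4,22.5)→(5.5,12.5)  cross = 4·12.5 − 5.5·22.5 = -73.7500; (r_i+r_j)·cross = 9.5·-73.7500 = -700.6250
edge 1: (5.5,12.5)→(14,30.5)  cross = 5.5·30.5 − 14·12.5 = -7.2500; (r_i+r_j)·cross = 19.5·-7.2500 = -141.3750
edge 2: (14,30.5)→(16,40)  cross = 14·40 − 16·30.5 = 72.0000; (r_i+r_j)·cross = 30·72.0000 = 2160.0000
edge 3: (16,40)→(4,22.5)  cross = 16·22.5 − 4·40 = 200.0000; (r_i+r_j)·cross = 20·200.0000 = 4000.0000
Σcross = 191.0000 → A = |Σcross|/2 = 95.5000 mm²
Σ(r_i+r_j)·cross = 5318.0000 → first moment M = |Σ|/6 = 886.3333
R_c = M/A = 886.3333/95.5000 = 9.2810 mm
θ = 265° = 4.625123 rad
V = θ·R_c·A = 4.625123·9.2810·95.5000 = 4099.400 mm³

Volume = 4099.400 mm³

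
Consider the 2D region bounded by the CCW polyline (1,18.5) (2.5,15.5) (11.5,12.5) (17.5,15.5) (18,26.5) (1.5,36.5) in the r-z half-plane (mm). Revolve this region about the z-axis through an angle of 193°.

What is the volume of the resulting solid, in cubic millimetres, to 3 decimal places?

Profile (r,z), 6 vertices: (1,18.5) (2.5,15.5) (11.5,12.5) (17.5,15.5) (18,26.5) (1.5,36.5)
edge 0: (1,18.5)→(2.5,15.5)  cross = 1·15.5 − 2.5·18.5 = -30.7500; (r_i+r_j)·cross = 3.5·-30.7500 = -107.6250
edge 1: (2.5,15.5)→(11.5,12.5)  cross = 2.5·12.5 − 11.5·15.5 = -147.0000; (r_i+r_j)·cross = 14·-147.0000 = -2058.0000
edge 2: (11.5,12.5)→(17.5,15.5)  cross = 11.5·15.5 − 17.5·12.5 = -40.5000; (r_i+r_j)·cross = 29·-40.5000 = -1174.5000
edge 3: (17.5,15.5)→(18,26.5)  cross = 17.5·26.5 − 18·15.5 = 184.7500; (r_i+r_j)·cross = 35.5·184.7500 = 6558.6250
edge 4: (18,26.5)→(1.5,36.5)  cross = 18·36.5 − 1.5·26.5 = 617.2500; (r_i+r_j)·cross = 19.5·617.2500 = 12036.3750
edge 5: (1.5,36.5)→(1,18.5)  cross = 1.5·18.5 − 1·36.5 = -8.7500; (r_i+r_j)·cross = 2.5·-8.7500 = -21.8750
Σcross = 575.0000 → A = |Σcross|/2 = 287.5000 mm²
Σ(r_i+r_j)·cross = 15233.0000 → first moment M = |Σ|/6 = 2538.8333
R_c = M/A = 2538.8333/287.5000 = 8.8307 mm
θ = 193° = 3.368485 rad
V = θ·R_c·A = 3.368485·8.8307·287.5000 = 8552.023 mm³

Volume = 8552.023 mm³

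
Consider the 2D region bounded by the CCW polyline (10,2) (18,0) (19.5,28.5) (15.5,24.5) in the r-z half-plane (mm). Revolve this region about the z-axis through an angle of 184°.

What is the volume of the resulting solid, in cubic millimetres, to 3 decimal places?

Profile (r,z), 4 vertices: (10,2) (18,0) (19.5,28.5) (15.5,24.5)
edge 0: (10,2)→(18,0)  cross = 10·0 − 18·2 = -36.0000; (r_i+r_j)·cross = 28·-36.0000 = -1008.0000
edge 1: (18,0)→(19.5,28.5)  cross = 18·28.5 − 19.5·0 = 513.0000; (r_i+r_j)·cross = 37.5·513.0000 = 19237.5000
edge 2: (19.5,28.5)→(15.5,24.5)  cross = 19.5·24.5 − 15.5·28.5 = 36.0000; (r_i+r_j)·cross = 35·36.0000 = 1260.0000
edge 3: (15.5,24.5)→(10,2)  cross = 15.5·2 − 10·24.5 = -214.0000; (r_i+r_j)·cross = 25.5·-214.0000 = -5457.0000
Σcross = 299.0000 → A = |Σcross|/2 = 149.5000 mm²
Σ(r_i+r_j)·cross = 14032.5000 → first moment M = |Σ|/6 = 2338.7500
R_c = M/A = 2338.7500/149.5000 = 15.6438 mm
θ = 184° = 3.211406 rad
V = θ·R_c·A = 3.211406·15.6438·149.5000 = 7510.675 mm³

Volume = 7510.675 mm³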